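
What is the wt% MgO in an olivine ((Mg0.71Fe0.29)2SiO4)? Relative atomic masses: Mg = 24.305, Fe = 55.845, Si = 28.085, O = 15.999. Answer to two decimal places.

36.00 wt%

M((Mg0.71Fe0.29)2SiO4) = 158.984 g/mol; M(MgO) = 40.304 g/mol.
Moles MgO per formula unit = 1.42 Mg ÷ 1 = 1.4200.
MgO fraction = (1.4200 × 40.304) / 158.984 = 57.232/158.984 = 0.3600.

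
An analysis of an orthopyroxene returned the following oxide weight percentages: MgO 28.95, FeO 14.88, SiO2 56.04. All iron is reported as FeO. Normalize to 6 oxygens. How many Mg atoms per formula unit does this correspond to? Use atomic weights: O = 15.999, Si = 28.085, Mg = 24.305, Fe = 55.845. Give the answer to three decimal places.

1.544 Mg apfu

28.95 wt% MgO ÷ 40.304 g/mol = 0.71829 mol, giving 0.71829 Mg and 0.71829 O.
14.88 wt% FeO ÷ 71.844 g/mol = 0.20712 mol, giving 0.20712 Fe and 0.20712 O.
56.04 wt% SiO2 ÷ 60.083 g/mol = 0.93271 mol, giving 0.93271 Si and 1.86542 O.
Oxygen sums to 2.79083; scaling by 6/2.79083 = 2.14990 puts the formula on 6 O.
Mg: 0.71829 × 2.14990 = 1.544 atoms per formula unit.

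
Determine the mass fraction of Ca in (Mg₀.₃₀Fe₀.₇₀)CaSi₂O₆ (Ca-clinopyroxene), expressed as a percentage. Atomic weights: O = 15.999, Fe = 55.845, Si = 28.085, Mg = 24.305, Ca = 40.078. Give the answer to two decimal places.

16.80 weight percent

M((Mg₀.₃₀Fe₀.₇₀)CaSi₂O₆) = 238.625 g/mol.
Ca contributes 1 × 40.078 = 40.078 g per mole.
40.078/238.625 = 0.1680 → 16.80%.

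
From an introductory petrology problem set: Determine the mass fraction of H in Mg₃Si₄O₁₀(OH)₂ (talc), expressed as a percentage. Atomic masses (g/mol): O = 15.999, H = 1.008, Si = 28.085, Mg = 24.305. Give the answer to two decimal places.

0.53 weight percent

Molar mass of Mg₃Si₄O₁₀(OH)₂: 3·24.305 + 4·28.085 + 12·15.999 + 2·1.008 = 379.259 g/mol.
Mass of H per formula unit: 2 × 1.008 = 2.016 g.
Weight fraction H = 2.016 / 379.259 = 0.0053.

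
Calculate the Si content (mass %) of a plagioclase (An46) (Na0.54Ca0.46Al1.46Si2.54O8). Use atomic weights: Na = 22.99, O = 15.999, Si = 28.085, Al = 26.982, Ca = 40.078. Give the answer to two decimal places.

26.46 mass %

M(Na0.54Ca0.46Al1.46Si2.54O8) = 269.572 g/mol.
Si contributes 2.54 × 28.085 = 71.336 g per mole.
71.336/269.572 = 0.2646 → 26.46%.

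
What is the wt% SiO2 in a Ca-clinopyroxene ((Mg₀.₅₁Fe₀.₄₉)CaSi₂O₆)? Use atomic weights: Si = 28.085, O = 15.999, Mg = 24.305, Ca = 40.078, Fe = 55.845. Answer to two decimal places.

51.80 wt%

Formula mass = 232.002 g/mol.
2 Si → 2.0000 mol SiO2 per formula unit; M(SiO2) = 60.083, so SiO2 mass = 120.166 g.
120.166/232.002 × 100 = 51.80 wt%.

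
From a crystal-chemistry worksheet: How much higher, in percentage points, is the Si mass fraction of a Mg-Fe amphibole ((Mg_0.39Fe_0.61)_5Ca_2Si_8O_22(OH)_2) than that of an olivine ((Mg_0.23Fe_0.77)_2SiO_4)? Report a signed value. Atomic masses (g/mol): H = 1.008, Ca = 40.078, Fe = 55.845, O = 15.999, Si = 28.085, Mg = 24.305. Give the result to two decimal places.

9.89 percentage points

M((Mg_0.39Fe_0.61)_5Ca_2Si_8O_22(OH)_2) = 908.550 g/mol, so wt% Si = 224.680/908.550 × 100 = 24.73%.
M((Mg_0.23Fe_0.77)_2SiO_4) = 189.263 g/mol, so wt% Si = 28.085/189.263 × 100 = 14.84%.
24.73 − 14.84 = 9.89 pp.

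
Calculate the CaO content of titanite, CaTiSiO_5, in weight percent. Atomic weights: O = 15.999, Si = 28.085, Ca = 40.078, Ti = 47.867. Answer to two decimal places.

28.61 wt%

Molar mass of CaTiSiO_5 = 1·40.078 + 1·47.867 + 1·28.085 + 5·15.999 = 196.025 g/mol.
Each formula unit contains 1 Ca, equivalent to 1/1 = 1.0000 mol CaO.
M(CaO) = 1×40.078 + 1×15.999 = 56.077 g/mol.
Mass of CaO per formula unit = 1.0000 × 56.077 = 56.077 g.
CaO wt% = 56.077 / 196.025 × 100 = 28.61%.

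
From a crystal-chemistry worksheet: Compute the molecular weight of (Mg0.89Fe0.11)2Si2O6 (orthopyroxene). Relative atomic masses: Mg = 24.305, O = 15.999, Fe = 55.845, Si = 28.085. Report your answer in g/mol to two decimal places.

Mg: 1.78 × 24.305 = 43.2629
Fe: 0.22 × 55.845 = 12.2859
Si: 2 × 28.085 = 56.1700
O: 6 × 15.999 = 95.9940
Summing the contributions gives the formula mass.

207.71 g/mol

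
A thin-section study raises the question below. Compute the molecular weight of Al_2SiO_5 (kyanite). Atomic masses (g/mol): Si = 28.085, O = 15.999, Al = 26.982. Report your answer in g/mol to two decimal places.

162.04 g/mol

The formula mass is the sum 2*26.982 + 1*28.085 + 5*15.999.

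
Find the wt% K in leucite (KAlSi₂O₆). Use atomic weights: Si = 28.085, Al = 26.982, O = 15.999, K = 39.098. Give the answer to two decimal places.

Molar mass of KAlSi₂O₆: 1×39.098 + 1×26.982 + 2×28.085 + 6×15.999 = 218.244 g/mol.
Mass of K per formula unit: 1 × 39.098 = 39.098 g.
Weight fraction K = 39.098 / 218.244 = 0.1791.

17.91 weight percent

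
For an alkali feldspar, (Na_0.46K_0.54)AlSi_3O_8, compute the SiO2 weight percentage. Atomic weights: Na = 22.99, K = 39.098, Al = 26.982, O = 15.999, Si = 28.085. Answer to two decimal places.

Formula mass = 270.917 g/mol.
3 Si → 3.0000 mol SiO2 per formula unit; M(SiO2) = 60.083, so SiO2 mass = 180.249 g.
180.249/270.917 × 100 = 66.53 wt%.

66.53 wt%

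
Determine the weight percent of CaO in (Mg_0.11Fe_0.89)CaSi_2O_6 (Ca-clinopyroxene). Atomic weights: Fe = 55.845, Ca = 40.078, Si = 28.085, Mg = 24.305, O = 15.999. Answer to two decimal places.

Formula mass = 244.618 g/mol.
1 Ca → 1.0000 mol CaO per formula unit; M(CaO) = 56.077, so CaO mass = 56.077 g.
56.077/244.618 × 100 = 22.92 wt%.

22.92 wt%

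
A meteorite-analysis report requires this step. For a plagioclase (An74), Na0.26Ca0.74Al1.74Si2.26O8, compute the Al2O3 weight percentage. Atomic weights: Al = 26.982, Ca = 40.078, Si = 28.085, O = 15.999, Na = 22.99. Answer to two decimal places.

32.37 wt%

Molar mass of Na0.26Ca0.74Al1.74Si2.26O8 = 0.26*22.99 + 0.74*40.078 + 1.74*26.982 + 2.26*28.085 + 8*15.999 = 274.048 g/mol.
Each formula unit contains 1.74 Al, equivalent to 1.74/2 = 0.8700 mol Al2O3.
M(Al2O3) = 2×26.982 + 3×15.999 = 101.961 g/mol.
Mass of Al2O3 per formula unit = 0.8700 × 101.961 = 88.706 g.
Al2O3 wt% = 88.706 / 274.048 × 100 = 32.37%.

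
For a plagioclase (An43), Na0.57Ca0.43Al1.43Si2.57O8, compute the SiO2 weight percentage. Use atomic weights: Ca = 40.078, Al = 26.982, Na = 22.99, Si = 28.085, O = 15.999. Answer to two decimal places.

Formula mass = 269.093 g/mol.
2.57 Si → 2.5700 mol SiO2 per formula unit; M(SiO2) = 60.083, so SiO2 mass = 154.413 g.
154.413/269.093 × 100 = 57.38 wt%.

57.38 wt%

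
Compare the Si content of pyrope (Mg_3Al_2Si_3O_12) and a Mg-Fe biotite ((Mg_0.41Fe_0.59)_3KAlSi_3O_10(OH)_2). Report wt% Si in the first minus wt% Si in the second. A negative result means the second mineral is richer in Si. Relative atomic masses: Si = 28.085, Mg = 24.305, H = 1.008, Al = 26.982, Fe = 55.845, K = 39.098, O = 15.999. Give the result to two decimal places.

First mineral: 84.255 g Si in 403.122 g formula = 20.90 wt% Si.
Second mineral: 84.255 g Si in 473.080 g formula = 17.81 wt% Si.
20.90% − 17.81% gives a difference of 3.09 percentage points.

3.09 percentage points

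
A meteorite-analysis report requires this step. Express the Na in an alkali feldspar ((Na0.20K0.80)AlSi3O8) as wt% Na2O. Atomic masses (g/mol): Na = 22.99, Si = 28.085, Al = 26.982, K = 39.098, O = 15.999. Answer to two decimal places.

2.25 wt%

Molar mass of (Na0.20K0.80)AlSi3O8 = 0.20*22.99 + 0.80*39.098 + 1*26.982 + 3*28.085 + 8*15.999 = 275.105 g/mol.
Each formula unit contains 0.20 Na, equivalent to 0.20/2 = 0.1000 mol Na2O.
M(Na2O) = 2×22.99 + 1×15.999 = 61.979 g/mol.
Mass of Na2O per formula unit = 0.1000 × 61.979 = 6.198 g.
Na2O wt% = 6.198 / 275.105 × 100 = 2.25%.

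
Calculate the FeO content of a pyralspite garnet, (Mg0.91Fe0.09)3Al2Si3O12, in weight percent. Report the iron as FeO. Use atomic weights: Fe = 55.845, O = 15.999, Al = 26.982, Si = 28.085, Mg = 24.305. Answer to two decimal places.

Formula mass = 411.638 g/mol.
0.27 Fe → 0.2700 mol FeO per formula unit; M(FeO) = 71.844, so FeO mass = 19.398 g.
19.398/411.638 × 100 = 4.71 wt%.

4.71 wt%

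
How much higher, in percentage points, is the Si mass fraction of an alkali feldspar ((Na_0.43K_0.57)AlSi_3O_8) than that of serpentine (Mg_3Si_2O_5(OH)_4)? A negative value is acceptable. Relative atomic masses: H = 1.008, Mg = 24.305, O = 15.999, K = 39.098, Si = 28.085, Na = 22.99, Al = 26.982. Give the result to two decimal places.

10.77 percentage points

Si in (Na_0.43K_0.57)AlSi_3O_8: molar mass 271.401 g/mol; 3×28.085 = 84.255 g → 31.04 wt%.
Si in Mg_3Si_2O_5(OH)_4: molar mass 277.108 g/mol; 2×28.085 = 56.170 g → 20.27 wt%.
Difference = 31.04 − 20.27 = 10.77 percentage points.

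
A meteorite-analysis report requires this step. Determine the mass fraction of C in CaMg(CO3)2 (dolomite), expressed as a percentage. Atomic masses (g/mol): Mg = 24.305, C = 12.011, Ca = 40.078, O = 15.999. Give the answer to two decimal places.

Formula mass = 1·40.078 + 1·24.305 + 2·12.011 + 6·15.999 = 184.399 g/mol, of which 24.022 g is C.
So C makes up 24.022/184.399 = 0.1303 of the mass, i.e. 13.03%.

13.03 wt%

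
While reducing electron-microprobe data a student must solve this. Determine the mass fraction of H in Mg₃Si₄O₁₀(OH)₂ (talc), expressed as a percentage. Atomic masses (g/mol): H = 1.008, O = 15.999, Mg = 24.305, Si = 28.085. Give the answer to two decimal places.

Molar mass of Mg₃Si₄O₁₀(OH)₂: 3·24.305 + 4·28.085 + 12·15.999 + 2·1.008 = 379.259 g/mol.
Mass of H per formula unit: 2 × 1.008 = 2.016 g.
Weight fraction H = 2.016 / 379.259 = 0.0053.

0.53 mass %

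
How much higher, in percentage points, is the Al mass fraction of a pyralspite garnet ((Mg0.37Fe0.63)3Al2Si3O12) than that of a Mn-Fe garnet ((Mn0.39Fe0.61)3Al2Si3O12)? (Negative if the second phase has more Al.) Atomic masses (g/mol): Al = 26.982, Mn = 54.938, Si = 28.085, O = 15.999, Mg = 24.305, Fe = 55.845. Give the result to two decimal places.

0.80 percentage points

First mineral: 53.964 g Al in 462.733 g formula = 11.66 wt% Al.
Second mineral: 53.964 g Al in 496.681 g formula = 10.86 wt% Al.
11.66% − 10.86% gives a difference of 0.80 percentage points.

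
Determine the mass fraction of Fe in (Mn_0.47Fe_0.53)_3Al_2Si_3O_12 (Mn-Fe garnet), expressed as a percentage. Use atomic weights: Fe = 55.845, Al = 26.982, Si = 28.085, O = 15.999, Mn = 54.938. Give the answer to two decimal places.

17.89 weight percent

M((Mn_0.47Fe_0.53)_3Al_2Si_3O_12) = 496.463 g/mol.
Fe contributes 1.59 × 55.845 = 88.794 g per mole.
88.794/496.463 = 0.1789 → 17.89%.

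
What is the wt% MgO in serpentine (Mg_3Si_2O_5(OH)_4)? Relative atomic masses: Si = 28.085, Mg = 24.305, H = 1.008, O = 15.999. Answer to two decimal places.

43.63 wt%

M(Mg_3Si_2O_5(OH)_4) = 277.108 g/mol; M(MgO) = 40.304 g/mol.
Moles MgO per formula unit = 3 Mg ÷ 1 = 3.0000.
MgO fraction = (3.0000 × 40.304) / 277.108 = 120.912/277.108 = 0.4363.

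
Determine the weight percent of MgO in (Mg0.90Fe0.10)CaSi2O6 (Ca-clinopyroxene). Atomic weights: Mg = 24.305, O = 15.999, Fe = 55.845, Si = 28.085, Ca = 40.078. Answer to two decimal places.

Molar mass of (Mg0.90Fe0.10)CaSi2O6 = 0.90*24.305 + 0.10*55.845 + 1*40.078 + 2*28.085 + 6*15.999 = 219.701 g/mol.
Each formula unit contains 0.90 Mg, equivalent to 0.90/1 = 0.9000 mol MgO.
M(MgO) = 1×24.305 + 1×15.999 = 40.304 g/mol.
Mass of MgO per formula unit = 0.9000 × 40.304 = 36.274 g.
MgO wt% = 36.274 / 219.701 × 100 = 16.51%.

16.51 wt%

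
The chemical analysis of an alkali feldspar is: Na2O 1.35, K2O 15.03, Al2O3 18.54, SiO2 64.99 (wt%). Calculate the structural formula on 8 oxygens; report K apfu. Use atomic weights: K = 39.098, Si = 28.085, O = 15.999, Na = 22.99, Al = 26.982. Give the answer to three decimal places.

0.883 K apfu

1.35 wt% Na2O ÷ 61.979 g/mol = 0.02178 mol, giving 0.04356 Na and 0.02178 O.
15.03 wt% K2O ÷ 94.195 g/mol = 0.15956 mol, giving 0.31912 K and 0.15956 O.
18.54 wt% Al2O3 ÷ 101.961 g/mol = 0.18183 mol, giving 0.36366 Al and 0.54549 O.
64.99 wt% SiO2 ÷ 60.083 g/mol = 1.08167 mol, giving 1.08167 Si and 2.16334 O.
Oxygen sums to 2.89017; scaling by 8/2.89017 = 2.76800 puts the formula on 8 O.
K: 0.31912 × 2.76800 = 0.883 atoms per formula unit.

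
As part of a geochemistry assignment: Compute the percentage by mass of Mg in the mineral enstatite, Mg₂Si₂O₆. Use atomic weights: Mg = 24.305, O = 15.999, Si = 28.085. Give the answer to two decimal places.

M(Mg₂Si₂O₆) = 200.774 g/mol.
Mg contributes 2 × 24.305 = 48.610 g per mole.
48.610/200.774 = 0.2421 → 24.21%.

24.21 mass %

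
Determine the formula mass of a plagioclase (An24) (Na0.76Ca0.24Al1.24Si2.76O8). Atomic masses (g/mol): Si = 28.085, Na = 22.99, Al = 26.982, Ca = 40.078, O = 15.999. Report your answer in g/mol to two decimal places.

The formula mass is the sum 0.76*22.99 + 0.24*40.078 + 1.24*26.982 + 2.76*28.085 + 8*15.999.

266.06 g/mol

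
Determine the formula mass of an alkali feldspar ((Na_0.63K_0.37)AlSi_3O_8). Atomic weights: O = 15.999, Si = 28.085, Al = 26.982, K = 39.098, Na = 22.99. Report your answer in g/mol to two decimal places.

268.18 g/mol

M = 0.63·22.99 + 0.37·39.098 + 1·26.982 + 3·28.085 + 8·15.999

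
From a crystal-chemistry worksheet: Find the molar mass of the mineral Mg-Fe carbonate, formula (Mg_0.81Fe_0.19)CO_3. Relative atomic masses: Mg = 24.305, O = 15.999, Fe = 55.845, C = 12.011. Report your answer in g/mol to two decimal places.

The formula mass is the sum 0.81(24.305) + 0.19(55.845) + 1(12.011) + 3(15.999).

90.31 g/mol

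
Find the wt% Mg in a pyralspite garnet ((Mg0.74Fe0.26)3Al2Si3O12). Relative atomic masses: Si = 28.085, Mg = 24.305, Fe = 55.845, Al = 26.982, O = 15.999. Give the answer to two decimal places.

12.61 weight percent

Formula mass = 2.22×24.305 + 0.78×55.845 + 2×26.982 + 3×28.085 + 12×15.999 = 427.723 g/mol, of which 53.957 g is Mg.
So Mg makes up 53.957/427.723 = 0.1261 of the mass, i.e. 12.61%.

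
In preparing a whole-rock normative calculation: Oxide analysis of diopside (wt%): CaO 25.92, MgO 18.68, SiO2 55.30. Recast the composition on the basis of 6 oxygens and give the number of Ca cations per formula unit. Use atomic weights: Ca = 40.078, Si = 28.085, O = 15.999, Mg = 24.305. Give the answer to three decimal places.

1.002 Ca apfu

25.92 wt% CaO ÷ 56.077 g/mol = 0.46222 mol, giving 0.46222 Ca and 0.46222 O.
18.68 wt% MgO ÷ 40.304 g/mol = 0.46348 mol, giving 0.46348 Mg and 0.46348 O.
55.30 wt% SiO2 ÷ 60.083 g/mol = 0.92039 mol, giving 0.92039 Si and 1.84078 O.
Oxygen sums to 2.76648; scaling by 6/2.76648 = 2.16882 puts the formula on 6 O.
Ca: 0.46222 × 2.16882 = 1.002 atoms per formula unit.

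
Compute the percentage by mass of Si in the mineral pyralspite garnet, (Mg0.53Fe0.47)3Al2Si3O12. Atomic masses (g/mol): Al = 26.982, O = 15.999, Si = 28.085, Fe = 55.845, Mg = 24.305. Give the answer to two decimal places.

M((Mg0.53Fe0.47)3Al2Si3O12) = 447.593 g/mol.
Si contributes 3 × 28.085 = 84.255 g per mole.
84.255/447.593 = 0.1882 → 18.82%.

18.82 mass %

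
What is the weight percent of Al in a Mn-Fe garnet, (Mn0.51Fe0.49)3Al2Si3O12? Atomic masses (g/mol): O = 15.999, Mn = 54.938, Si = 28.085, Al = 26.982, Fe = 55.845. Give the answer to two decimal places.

10.87 mass %

M((Mn0.51Fe0.49)3Al2Si3O12) = 496.354 g/mol.
Al contributes 2 × 26.982 = 53.964 g per mole.
53.964/496.354 = 0.1087 → 10.87%.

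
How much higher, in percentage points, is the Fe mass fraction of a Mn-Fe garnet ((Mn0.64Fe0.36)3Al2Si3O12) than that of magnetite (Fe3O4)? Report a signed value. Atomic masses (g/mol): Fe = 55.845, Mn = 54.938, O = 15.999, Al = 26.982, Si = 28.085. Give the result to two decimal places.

-60.20 percentage points

Fe in (Mn0.64Fe0.36)3Al2Si3O12: molar mass 496.001 g/mol; 1.08×55.845 = 60.313 g → 12.16 wt%.
Fe in Fe3O4: molar mass 231.531 g/mol; 3×55.845 = 167.535 g → 72.36 wt%.
Difference = 12.16 − 72.36 = -60.20 percentage points.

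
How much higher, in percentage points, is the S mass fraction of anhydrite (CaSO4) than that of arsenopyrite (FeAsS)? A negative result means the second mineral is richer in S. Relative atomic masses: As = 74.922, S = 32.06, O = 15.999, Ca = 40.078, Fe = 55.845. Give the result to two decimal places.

S in CaSO4: molar mass 136.134 g/mol; 1×32.06 = 32.060 g → 23.55 wt%.
S in FeAsS: molar mass 162.827 g/mol; 1×32.06 = 32.060 g → 19.69 wt%.
Difference = 23.55 − 19.69 = 3.86 percentage points.

3.86 percentage points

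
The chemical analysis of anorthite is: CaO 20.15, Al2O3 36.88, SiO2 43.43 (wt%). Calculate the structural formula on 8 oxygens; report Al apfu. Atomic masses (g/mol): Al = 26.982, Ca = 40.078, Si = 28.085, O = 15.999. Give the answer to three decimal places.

2.002 Al apfu

20.15 wt% CaO ÷ 56.077 g/mol = 0.35933 mol, giving 0.35933 Ca and 0.35933 O.
36.88 wt% Al2O3 ÷ 101.961 g/mol = 0.36171 mol, giving 0.72342 Al and 1.08513 O.
43.43 wt% SiO2 ÷ 60.083 g/mol = 0.72283 mol, giving 0.72283 Si and 1.44566 O.
Oxygen sums to 2.89012; scaling by 8/2.89012 = 2.76805 puts the formula on 8 O.
Al: 0.72342 × 2.76805 = 2.002 atoms per formula unit.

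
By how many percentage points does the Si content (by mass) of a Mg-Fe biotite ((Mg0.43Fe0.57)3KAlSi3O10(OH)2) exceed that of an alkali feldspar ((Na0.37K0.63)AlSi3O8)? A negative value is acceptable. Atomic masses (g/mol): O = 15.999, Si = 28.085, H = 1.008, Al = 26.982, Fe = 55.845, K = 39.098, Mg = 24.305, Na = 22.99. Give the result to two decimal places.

M((Mg0.43Fe0.57)3KAlSi3O10(OH)2) = 471.187 g/mol, so wt% Si = 84.255/471.187 × 100 = 17.88%.
M((Na0.37K0.63)AlSi3O8) = 272.367 g/mol, so wt% Si = 84.255/272.367 × 100 = 30.93%.
17.88 − 30.93 = -13.05 pp.

-13.05 percentage points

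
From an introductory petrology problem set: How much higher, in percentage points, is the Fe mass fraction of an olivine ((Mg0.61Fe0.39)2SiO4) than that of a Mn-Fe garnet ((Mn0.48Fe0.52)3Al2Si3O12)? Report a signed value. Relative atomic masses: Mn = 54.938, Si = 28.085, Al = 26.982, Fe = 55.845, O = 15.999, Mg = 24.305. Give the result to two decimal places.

Fe in (Mg0.61Fe0.39)2SiO4: molar mass 165.292 g/mol; 0.78×55.845 = 43.559 g → 26.35 wt%.
Fe in (Mn0.48Fe0.52)3Al2Si3O12: molar mass 496.436 g/mol; 1.56×55.845 = 87.118 g → 17.55 wt%.
Difference = 26.35 − 17.55 = 8.80 percentage points.

8.80 percentage points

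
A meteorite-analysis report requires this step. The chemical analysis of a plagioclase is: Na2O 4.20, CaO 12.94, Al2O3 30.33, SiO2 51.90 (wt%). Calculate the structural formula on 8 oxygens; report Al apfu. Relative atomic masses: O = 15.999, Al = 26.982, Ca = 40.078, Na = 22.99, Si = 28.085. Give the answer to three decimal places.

1.631 Al apfu

4.20 wt% Na2O ÷ 61.979 g/mol = 0.06776 mol, giving 0.13552 Na and 0.06776 O.
12.94 wt% CaO ÷ 56.077 g/mol = 0.23075 mol, giving 0.23075 Ca and 0.23075 O.
30.33 wt% Al2O3 ÷ 101.961 g/mol = 0.29747 mol, giving 0.59494 Al and 0.89241 O.
51.90 wt% SiO2 ÷ 60.083 g/mol = 0.86381 mol, giving 0.86381 Si and 1.72762 O.
Oxygen sums to 2.91854; scaling by 8/2.91854 = 2.74110 puts the formula on 8 O.
Al: 0.59494 × 2.74110 = 1.631 atoms per formula unit.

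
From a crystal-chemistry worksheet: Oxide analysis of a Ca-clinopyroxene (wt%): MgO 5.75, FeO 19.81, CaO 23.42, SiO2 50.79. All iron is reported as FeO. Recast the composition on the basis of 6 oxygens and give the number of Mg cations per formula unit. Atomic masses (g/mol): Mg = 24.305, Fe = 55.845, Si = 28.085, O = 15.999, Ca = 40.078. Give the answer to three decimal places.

5.75 wt% MgO ÷ 40.304 g/mol = 0.14267 mol, giving 0.14267 Mg and 0.14267 O.
19.81 wt% FeO ÷ 71.844 g/mol = 0.27574 mol, giving 0.27574 Fe and 0.27574 O.
23.42 wt% CaO ÷ 56.077 g/mol = 0.41764 mol, giving 0.41764 Ca and 0.41764 O.
50.79 wt% SiO2 ÷ 60.083 g/mol = 0.84533 mol, giving 0.84533 Si and 1.69066 O.
Oxygen sums to 2.52671; scaling by 6/2.52671 = 2.37463 puts the formula on 6 O.
Mg: 0.14267 × 2.37463 = 0.339 atoms per formula unit.

0.339 Mg apfu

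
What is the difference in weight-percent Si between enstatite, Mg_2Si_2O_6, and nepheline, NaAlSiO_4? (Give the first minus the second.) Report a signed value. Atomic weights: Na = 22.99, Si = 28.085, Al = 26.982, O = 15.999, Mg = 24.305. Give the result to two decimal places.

8.21 percentage points

First mineral: 56.170 g Si in 200.774 g formula = 27.98 wt% Si.
Second mineral: 28.085 g Si in 142.053 g formula = 19.77 wt% Si.
27.98% − 19.77% gives a difference of 8.21 percentage points.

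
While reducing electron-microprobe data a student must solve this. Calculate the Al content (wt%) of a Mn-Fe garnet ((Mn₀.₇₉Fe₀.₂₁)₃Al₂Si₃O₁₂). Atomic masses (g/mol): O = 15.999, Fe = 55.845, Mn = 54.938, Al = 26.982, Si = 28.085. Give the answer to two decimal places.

Formula mass = 2.37×54.938 + 0.63×55.845 + 2×26.982 + 3×28.085 + 12×15.999 = 495.592 g/mol, of which 53.964 g is Al.
So Al makes up 53.964/495.592 = 0.1089 of the mass, i.e. 10.89%.

10.89 wt%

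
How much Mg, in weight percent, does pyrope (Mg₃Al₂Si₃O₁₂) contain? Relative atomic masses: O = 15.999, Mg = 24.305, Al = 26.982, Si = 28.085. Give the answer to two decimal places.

18.09 weight percent

Formula mass = 3*24.305 + 2*26.982 + 3*28.085 + 12*15.999 = 403.122 g/mol, of which 72.915 g is Mg.
So Mg makes up 72.915/403.122 = 0.1809 of the mass, i.e. 18.09%.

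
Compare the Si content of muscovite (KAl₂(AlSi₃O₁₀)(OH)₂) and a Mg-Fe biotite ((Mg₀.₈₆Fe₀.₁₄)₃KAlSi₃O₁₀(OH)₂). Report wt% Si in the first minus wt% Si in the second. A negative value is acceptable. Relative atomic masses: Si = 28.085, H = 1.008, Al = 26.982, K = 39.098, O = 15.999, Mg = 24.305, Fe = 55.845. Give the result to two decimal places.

Si in KAl₂(AlSi₃O₁₀)(OH)₂: molar mass 398.303 g/mol; 3×28.085 = 84.255 g → 21.15 wt%.
Si in (Mg₀.₈₆Fe₀.₁₄)₃KAlSi₃O₁₀(OH)₂: molar mass 430.501 g/mol; 3×28.085 = 84.255 g → 19.57 wt%.
Difference = 21.15 − 19.57 = 1.58 percentage points.

1.58 percentage points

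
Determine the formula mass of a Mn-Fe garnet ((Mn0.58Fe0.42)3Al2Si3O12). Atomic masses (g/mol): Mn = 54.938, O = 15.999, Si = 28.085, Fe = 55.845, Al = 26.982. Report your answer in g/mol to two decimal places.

496.16 g/mol

M = 1.74·54.938 + 1.26·55.845 + 2·26.982 + 3·28.085 + 12·15.999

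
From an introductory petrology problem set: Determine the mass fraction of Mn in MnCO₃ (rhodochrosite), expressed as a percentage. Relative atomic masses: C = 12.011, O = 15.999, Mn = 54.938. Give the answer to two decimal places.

M(MnCO₃) = 114.946 g/mol.
Mn contributes 1 × 54.938 = 54.938 g per mole.
54.938/114.946 = 0.4779 → 47.79%.

47.79 mass %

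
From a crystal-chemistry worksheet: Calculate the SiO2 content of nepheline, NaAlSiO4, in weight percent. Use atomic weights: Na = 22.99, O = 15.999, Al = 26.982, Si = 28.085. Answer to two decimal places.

42.30 wt%

Molar mass of NaAlSiO4 = 1*22.99 + 1*26.982 + 1*28.085 + 4*15.999 = 142.053 g/mol.
Each formula unit contains 1 Si, equivalent to 1/1 = 1.0000 mol SiO2.
M(SiO2) = 1×28.085 + 2×15.999 = 60.083 g/mol.
Mass of SiO2 per formula unit = 1.0000 × 60.083 = 60.083 g.
SiO2 wt% = 60.083 / 142.053 × 100 = 42.30%.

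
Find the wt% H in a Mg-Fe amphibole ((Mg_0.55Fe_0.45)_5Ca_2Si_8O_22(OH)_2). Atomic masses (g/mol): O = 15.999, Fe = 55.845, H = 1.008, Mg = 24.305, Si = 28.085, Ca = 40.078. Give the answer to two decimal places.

Formula mass = 2.75*24.305 + 2.25*55.845 + 2*40.078 + 8*28.085 + 24*15.999 + 2*1.008 = 883.318 g/mol, of which 2.016 g is H.
So H makes up 2.016/883.318 = 0.0023 of the mass, i.e. 0.23%.

0.23 wt%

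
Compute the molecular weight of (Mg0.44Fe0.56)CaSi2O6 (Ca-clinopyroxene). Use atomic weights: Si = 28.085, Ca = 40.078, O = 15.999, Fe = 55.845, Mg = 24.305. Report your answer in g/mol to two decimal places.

The formula mass is the sum 0.44(24.305) + 0.56(55.845) + 1(40.078) + 2(28.085) + 6(15.999).

234.21 g/mol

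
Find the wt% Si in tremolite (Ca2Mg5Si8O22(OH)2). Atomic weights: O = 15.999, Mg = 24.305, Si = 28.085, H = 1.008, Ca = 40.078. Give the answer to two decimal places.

27.66 mass %

Molar mass of Ca2Mg5Si8O22(OH)2: 2×40.078 + 5×24.305 + 8×28.085 + 24×15.999 + 2×1.008 = 812.353 g/mol.
Mass of Si per formula unit: 8 × 28.085 = 224.680 g.
Weight fraction Si = 224.680 / 812.353 = 0.2766.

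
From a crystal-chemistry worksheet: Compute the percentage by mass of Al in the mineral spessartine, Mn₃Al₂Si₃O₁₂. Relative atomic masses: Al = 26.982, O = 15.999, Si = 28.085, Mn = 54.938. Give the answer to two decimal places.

10.90 mass %

M(Mn₃Al₂Si₃O₁₂) = 495.021 g/mol.
Al contributes 2 × 26.982 = 53.964 g per mole.
53.964/495.021 = 0.1090 → 10.90%.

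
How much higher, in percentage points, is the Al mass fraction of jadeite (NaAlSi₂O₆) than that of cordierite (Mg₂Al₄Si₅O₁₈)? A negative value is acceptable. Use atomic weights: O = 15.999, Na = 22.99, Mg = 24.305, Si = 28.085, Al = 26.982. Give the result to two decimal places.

M(NaAlSi₂O₆) = 202.136 g/mol, so wt% Al = 26.982/202.136 × 100 = 13.35%.
M(Mg₂Al₄Si₅O₁₈) = 584.945 g/mol, so wt% Al = 107.928/584.945 × 100 = 18.45%.
13.35 − 18.45 = -5.10 pp.

-5.10 percentage points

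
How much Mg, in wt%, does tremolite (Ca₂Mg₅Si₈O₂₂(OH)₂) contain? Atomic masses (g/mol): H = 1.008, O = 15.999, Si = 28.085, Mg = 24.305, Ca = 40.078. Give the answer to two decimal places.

M(Ca₂Mg₅Si₈O₂₂(OH)₂) = 812.353 g/mol.
Mg contributes 5 × 24.305 = 121.525 g per mole.
121.525/812.353 = 0.1496 → 14.96%.

14.96 wt%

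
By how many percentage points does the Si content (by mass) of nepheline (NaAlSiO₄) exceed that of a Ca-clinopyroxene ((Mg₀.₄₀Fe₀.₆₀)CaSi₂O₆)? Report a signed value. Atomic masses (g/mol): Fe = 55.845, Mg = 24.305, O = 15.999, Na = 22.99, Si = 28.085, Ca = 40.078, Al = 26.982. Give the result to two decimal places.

M(NaAlSiO₄) = 142.053 g/mol, so wt% Si = 28.085/142.053 × 100 = 19.77%.
M((Mg₀.₄₀Fe₀.₆₀)CaSi₂O₆) = 235.471 g/mol, so wt% Si = 56.170/235.471 × 100 = 23.85%.
19.77 − 23.85 = -4.08 pp.

-4.08 percentage points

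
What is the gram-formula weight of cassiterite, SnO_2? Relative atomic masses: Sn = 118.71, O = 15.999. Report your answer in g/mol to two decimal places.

The formula mass is the sum 1×118.71 + 2×15.999.

150.71 g/mol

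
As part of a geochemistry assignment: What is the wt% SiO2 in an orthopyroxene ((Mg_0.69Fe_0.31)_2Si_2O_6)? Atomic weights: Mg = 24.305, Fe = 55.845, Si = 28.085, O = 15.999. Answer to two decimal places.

54.54 wt%

M((Mg_0.69Fe_0.31)_2Si_2O_6) = 220.329 g/mol; M(SiO2) = 60.083 g/mol.
Moles SiO2 per formula unit = 2 Si ÷ 1 = 2.0000.
SiO2 fraction = (2.0000 × 60.083) / 220.329 = 120.166/220.329 = 0.5454.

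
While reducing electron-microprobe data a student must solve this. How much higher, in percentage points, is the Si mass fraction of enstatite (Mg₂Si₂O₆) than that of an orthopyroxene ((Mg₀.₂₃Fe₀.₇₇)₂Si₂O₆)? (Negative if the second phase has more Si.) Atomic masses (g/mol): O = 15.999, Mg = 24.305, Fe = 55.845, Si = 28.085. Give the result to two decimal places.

M(Mg₂Si₂O₆) = 200.774 g/mol, so wt% Si = 56.170/200.774 × 100 = 27.98%.
M((Mg₀.₂₃Fe₀.₇₇)₂Si₂O₆) = 249.346 g/mol, so wt% Si = 56.170/249.346 × 100 = 22.53%.
27.98 − 22.53 = 5.45 pp.

5.45 percentage points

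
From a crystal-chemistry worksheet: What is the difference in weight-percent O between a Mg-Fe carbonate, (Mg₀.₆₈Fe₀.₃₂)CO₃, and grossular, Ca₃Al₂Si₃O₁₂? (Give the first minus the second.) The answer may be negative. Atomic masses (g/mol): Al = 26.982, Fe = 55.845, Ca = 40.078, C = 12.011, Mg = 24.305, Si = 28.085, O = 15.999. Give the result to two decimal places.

8.22 percentage points

O in (Mg₀.₆₈Fe₀.₃₂)CO₃: molar mass 94.406 g/mol; 3×15.999 = 47.997 g → 50.84 wt%.
O in Ca₃Al₂Si₃O₁₂: molar mass 450.441 g/mol; 12×15.999 = 191.988 g → 42.62 wt%.
Difference = 50.84 − 42.62 = 8.22 percentage points.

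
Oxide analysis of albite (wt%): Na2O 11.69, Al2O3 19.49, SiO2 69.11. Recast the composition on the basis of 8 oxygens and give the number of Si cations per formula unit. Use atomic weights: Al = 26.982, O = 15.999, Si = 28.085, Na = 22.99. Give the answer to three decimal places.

Na2O: 11.69/61.979 = 0.18861 mol → 0.37722 mol Na, 0.18861 mol O.
Al2O3: 19.49/101.961 = 0.19115 mol → 0.38230 mol Al, 0.57345 mol O.
SiO2: 69.11/60.083 = 1.15024 mol → 1.15024 mol Si, 2.30048 mol O.
Total oxygen = 3.06254 mol. Normalization factor = 8/3.06254 = 2.61221.
Si per 8 O = 1.15024 × 2.61221 = 3.005.

3.005 Si apfu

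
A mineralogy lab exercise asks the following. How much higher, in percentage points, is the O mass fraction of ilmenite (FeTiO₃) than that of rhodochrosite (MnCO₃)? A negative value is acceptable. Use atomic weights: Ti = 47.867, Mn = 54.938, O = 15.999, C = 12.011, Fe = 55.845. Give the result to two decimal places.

First mineral: 47.997 g O in 151.709 g formula = 31.64 wt% O.
Second mineral: 47.997 g O in 114.946 g formula = 41.76 wt% O.
31.64% − 41.76% gives a difference of -10.12 percentage points.

-10.12 percentage points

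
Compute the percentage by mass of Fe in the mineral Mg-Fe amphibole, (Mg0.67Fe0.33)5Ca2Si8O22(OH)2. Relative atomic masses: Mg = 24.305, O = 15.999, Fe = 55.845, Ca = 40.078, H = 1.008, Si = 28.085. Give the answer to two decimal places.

10.66 mass %

Formula mass = 3.35·24.305 + 1.65·55.845 + 2·40.078 + 8·28.085 + 24·15.999 + 2·1.008 = 864.394 g/mol, of which 92.144 g is Fe.
So Fe makes up 92.144/864.394 = 0.1066 of the mass, i.e. 10.66%.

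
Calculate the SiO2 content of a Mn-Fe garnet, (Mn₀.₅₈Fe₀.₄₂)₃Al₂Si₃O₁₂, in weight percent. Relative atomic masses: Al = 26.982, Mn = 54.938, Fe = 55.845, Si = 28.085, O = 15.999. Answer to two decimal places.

36.33 wt%

M((Mn₀.₅₈Fe₀.₄₂)₃Al₂Si₃O₁₂) = 496.164 g/mol; M(SiO2) = 60.083 g/mol.
Moles SiO2 per formula unit = 3 Si ÷ 1 = 3.0000.
SiO2 fraction = (3.0000 × 60.083) / 496.164 = 180.249/496.164 = 0.3633.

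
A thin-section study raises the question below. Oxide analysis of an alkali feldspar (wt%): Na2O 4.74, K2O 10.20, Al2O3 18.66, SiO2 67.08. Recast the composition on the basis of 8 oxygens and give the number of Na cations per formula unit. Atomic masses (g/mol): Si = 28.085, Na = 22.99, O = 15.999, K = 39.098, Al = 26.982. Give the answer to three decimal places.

0.412 Na apfu

Na2O (M=61.979): mol = 0.07648; Na = 0.15296, O = 0.07648.
K2O (M=94.195): mol = 0.10829; K = 0.21658, O = 0.10829.
Al2O3 (M=101.961): mol = 0.18301; Al = 0.36602, O = 0.54903.
SiO2 (M=60.083): mol = 1.11646; Si = 1.11646, O = 2.23292.
ΣO = 2.96672; factor = 8/ΣO = 2.69658.
Na apfu = 0.15296 × 2.69658 = 0.412.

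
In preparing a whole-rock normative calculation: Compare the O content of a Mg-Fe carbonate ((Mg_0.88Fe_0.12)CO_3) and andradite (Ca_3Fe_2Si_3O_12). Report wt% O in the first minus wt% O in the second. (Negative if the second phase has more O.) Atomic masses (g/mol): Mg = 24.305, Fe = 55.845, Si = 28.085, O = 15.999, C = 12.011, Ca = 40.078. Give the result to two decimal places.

M((Mg_0.88Fe_0.12)CO_3) = 88.098 g/mol, so wt% O = 47.997/88.098 × 100 = 54.48%.
M(Ca_3Fe_2Si_3O_12) = 508.167 g/mol, so wt% O = 191.988/508.167 × 100 = 37.78%.
54.48 − 37.78 = 16.70 pp.

16.70 percentage points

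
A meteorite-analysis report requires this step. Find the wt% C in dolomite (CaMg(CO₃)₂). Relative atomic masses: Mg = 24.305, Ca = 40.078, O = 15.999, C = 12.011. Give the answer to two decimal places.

Molar mass of CaMg(CO₃)₂: 1×40.078 + 1×24.305 + 2×12.011 + 6×15.999 = 184.399 g/mol.
Mass of C per formula unit: 2 × 12.011 = 24.022 g.
Weight fraction C = 24.022 / 184.399 = 0.1303.

13.03 mass %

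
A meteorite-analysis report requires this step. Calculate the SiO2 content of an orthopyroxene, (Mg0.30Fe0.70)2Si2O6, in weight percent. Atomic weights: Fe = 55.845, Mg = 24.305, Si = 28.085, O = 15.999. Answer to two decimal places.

49.06 wt%

Formula mass = 244.930 g/mol.
2 Si → 2.0000 mol SiO2 per formula unit; M(SiO2) = 60.083, so SiO2 mass = 120.166 g.
120.166/244.930 × 100 = 49.06 wt%.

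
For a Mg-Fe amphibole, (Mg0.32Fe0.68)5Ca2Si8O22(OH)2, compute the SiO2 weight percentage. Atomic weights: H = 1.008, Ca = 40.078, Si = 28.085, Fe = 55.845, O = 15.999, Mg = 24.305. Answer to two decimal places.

52.27 wt%

Molar mass of (Mg0.32Fe0.68)5Ca2Si8O22(OH)2 = 1.60×24.305 + 3.40×55.845 + 2×40.078 + 8×28.085 + 24×15.999 + 2×1.008 = 919.589 g/mol.
Each formula unit contains 8 Si, equivalent to 8/1 = 8.0000 mol SiO2.
M(SiO2) = 1×28.085 + 2×15.999 = 60.083 g/mol.
Mass of SiO2 per formula unit = 8.0000 × 60.083 = 480.664 g.
SiO2 wt% = 480.664 / 919.589 × 100 = 52.27%.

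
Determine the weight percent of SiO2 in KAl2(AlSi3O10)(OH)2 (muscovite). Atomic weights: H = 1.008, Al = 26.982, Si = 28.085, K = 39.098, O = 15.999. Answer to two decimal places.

45.25 wt%

M(KAl2(AlSi3O10)(OH)2) = 398.303 g/mol; M(SiO2) = 60.083 g/mol.
Moles SiO2 per formula unit = 3 Si ÷ 1 = 3.0000.
SiO2 fraction = (3.0000 × 60.083) / 398.303 = 180.249/398.303 = 0.4525.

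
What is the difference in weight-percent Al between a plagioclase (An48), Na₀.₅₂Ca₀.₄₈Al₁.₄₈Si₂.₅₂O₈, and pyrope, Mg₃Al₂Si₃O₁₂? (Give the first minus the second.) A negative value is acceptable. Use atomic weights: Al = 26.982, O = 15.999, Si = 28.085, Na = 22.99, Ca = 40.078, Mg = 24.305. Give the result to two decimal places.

First mineral: 39.933 g Al in 269.892 g formula = 14.80 wt% Al.
Second mineral: 53.964 g Al in 403.122 g formula = 13.39 wt% Al.
14.80% − 13.39% gives a difference of 1.41 percentage points.

1.41 percentage points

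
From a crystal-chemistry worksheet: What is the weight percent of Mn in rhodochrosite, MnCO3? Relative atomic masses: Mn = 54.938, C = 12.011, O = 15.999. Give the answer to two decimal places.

M(MnCO3) = 114.946 g/mol.
Mn contributes 1 × 54.938 = 54.938 g per mole.
54.938/114.946 = 0.4779 → 47.79%.

47.79 wt%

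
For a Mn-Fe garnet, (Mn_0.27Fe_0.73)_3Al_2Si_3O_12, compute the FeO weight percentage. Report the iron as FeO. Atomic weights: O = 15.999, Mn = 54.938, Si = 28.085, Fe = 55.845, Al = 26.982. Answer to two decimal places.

31.66 wt%

Molar mass of (Mn_0.27Fe_0.73)_3Al_2Si_3O_12 = 0.81×54.938 + 2.19×55.845 + 2×26.982 + 3×28.085 + 12×15.999 = 497.007 g/mol.
Each formula unit contains 2.19 Fe, equivalent to 2.19/1 = 2.1900 mol FeO.
M(FeO) = 1×55.845 + 1×15.999 = 71.844 g/mol.
Mass of FeO per formula unit = 2.1900 × 71.844 = 157.338 g.
FeO wt% = 157.338 / 497.007 × 100 = 31.66%.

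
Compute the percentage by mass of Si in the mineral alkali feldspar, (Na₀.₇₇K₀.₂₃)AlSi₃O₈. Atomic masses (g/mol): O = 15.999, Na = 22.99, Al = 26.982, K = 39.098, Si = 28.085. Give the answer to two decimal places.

31.68 weight percent

M((Na₀.₇₇K₀.₂₃)AlSi₃O₈) = 265.924 g/mol.
Si contributes 3 × 28.085 = 84.255 g per mole.
84.255/265.924 = 0.3168 → 31.68%.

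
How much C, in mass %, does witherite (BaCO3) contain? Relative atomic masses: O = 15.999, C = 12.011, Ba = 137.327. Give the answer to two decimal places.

6.09 mass %

Formula mass = 1·137.327 + 1·12.011 + 3·15.999 = 197.335 g/mol, of which 12.011 g is C.
So C makes up 12.011/197.335 = 0.0609 of the mass, i.e. 6.09%.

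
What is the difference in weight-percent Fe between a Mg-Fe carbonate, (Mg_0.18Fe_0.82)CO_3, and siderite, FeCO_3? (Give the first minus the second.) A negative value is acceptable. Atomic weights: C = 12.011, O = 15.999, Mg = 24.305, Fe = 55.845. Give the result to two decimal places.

-6.64 percentage points

Fe in (Mg_0.18Fe_0.82)CO_3: molar mass 110.176 g/mol; 0.82×55.845 = 45.793 g → 41.56 wt%.
Fe in FeCO_3: molar mass 115.853 g/mol; 1×55.845 = 55.845 g → 48.20 wt%.
Difference = 41.56 − 48.20 = -6.64 percentage points.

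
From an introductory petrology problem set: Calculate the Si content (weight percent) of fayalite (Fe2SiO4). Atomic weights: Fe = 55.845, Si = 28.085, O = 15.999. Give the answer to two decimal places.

Molar mass of Fe2SiO4: 2·55.845 + 1·28.085 + 4·15.999 = 203.771 g/mol.
Mass of Si per formula unit: 1 × 28.085 = 28.085 g.
Weight fraction Si = 28.085 / 203.771 = 0.1378.

13.78 weight percent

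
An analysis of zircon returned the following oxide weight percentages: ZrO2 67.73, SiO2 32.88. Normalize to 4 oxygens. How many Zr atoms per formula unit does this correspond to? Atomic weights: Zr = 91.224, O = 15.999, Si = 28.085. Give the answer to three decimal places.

ZrO2: 67.73/123.222 = 0.54966 mol → 0.54966 mol Zr, 1.09932 mol O.
SiO2: 32.88/60.083 = 0.54724 mol → 0.54724 mol Si, 1.09448 mol O.
Total oxygen = 2.19380 mol. Normalization factor = 4/2.19380 = 1.82332.
Zr per 4 O = 0.54966 × 1.82332 = 1.002.

1.002 Zr apfu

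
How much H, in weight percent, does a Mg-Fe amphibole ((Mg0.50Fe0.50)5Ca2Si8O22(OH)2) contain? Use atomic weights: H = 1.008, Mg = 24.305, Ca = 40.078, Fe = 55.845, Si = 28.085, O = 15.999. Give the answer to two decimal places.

0.23 weight percent

Molar mass of (Mg0.50Fe0.50)5Ca2Si8O22(OH)2: 2.50*24.305 + 2.50*55.845 + 2*40.078 + 8*28.085 + 24*15.999 + 2*1.008 = 891.203 g/mol.
Mass of H per formula unit: 2 × 1.008 = 2.016 g.
Weight fraction H = 2.016 / 891.203 = 0.0023.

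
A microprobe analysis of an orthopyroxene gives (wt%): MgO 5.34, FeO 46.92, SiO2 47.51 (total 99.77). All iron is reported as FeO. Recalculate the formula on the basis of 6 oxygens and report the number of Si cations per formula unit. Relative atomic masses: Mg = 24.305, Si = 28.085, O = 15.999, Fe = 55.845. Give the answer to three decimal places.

5.34 wt% MgO ÷ 40.304 g/mol = 0.13249 mol, giving 0.13249 Mg and 0.13249 O.
46.92 wt% FeO ÷ 71.844 g/mol = 0.65308 mol, giving 0.65308 Fe and 0.65308 O.
47.51 wt% SiO2 ÷ 60.083 g/mol = 0.79074 mol, giving 0.79074 Si and 1.58148 O.
Oxygen sums to 2.36705; scaling by 6/2.36705 = 2.53480 puts the formula on 6 O.
Si: 0.79074 × 2.53480 = 2.004 atoms per formula unit.

2.004 Si apfu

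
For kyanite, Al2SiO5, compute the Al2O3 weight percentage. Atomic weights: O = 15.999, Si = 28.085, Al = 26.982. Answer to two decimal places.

M(Al2SiO5) = 162.044 g/mol; M(Al2O3) = 101.961 g/mol.
Moles Al2O3 per formula unit = 2 Al ÷ 2 = 1.0000.
Al2O3 fraction = (1.0000 × 101.961) / 162.044 = 101.961/162.044 = 0.6292.

62.92 wt%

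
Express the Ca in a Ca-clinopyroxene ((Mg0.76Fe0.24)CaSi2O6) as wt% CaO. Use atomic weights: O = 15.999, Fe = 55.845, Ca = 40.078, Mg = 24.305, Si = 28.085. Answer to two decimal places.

25.02 wt%

Molar mass of (Mg0.76Fe0.24)CaSi2O6 = 0.76·24.305 + 0.24·55.845 + 1·40.078 + 2·28.085 + 6·15.999 = 224.117 g/mol.
Each formula unit contains 1 Ca, equivalent to 1/1 = 1.0000 mol CaO.
M(CaO) = 1×40.078 + 1×15.999 = 56.077 g/mol.
Mass of CaO per formula unit = 1.0000 × 56.077 = 56.077 g.
CaO wt% = 56.077 / 224.117 × 100 = 25.02%.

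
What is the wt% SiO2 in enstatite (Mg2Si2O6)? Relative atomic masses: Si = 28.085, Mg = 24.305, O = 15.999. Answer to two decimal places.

59.85 wt%

Molar mass of Mg2Si2O6 = 2×24.305 + 2×28.085 + 6×15.999 = 200.774 g/mol.
Each formula unit contains 2 Si, equivalent to 2/1 = 2.0000 mol SiO2.
M(SiO2) = 1×28.085 + 2×15.999 = 60.083 g/mol.
Mass of SiO2 per formula unit = 2.0000 × 60.083 = 120.166 g.
SiO2 wt% = 120.166 / 200.774 × 100 = 59.85%.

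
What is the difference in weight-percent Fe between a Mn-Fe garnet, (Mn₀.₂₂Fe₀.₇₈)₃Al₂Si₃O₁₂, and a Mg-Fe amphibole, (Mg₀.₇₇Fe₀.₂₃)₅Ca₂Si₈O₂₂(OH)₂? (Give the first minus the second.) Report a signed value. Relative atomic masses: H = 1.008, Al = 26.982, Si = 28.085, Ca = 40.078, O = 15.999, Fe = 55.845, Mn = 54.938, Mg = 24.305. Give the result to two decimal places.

M((Mn₀.₂₂Fe₀.₇₈)₃Al₂Si₃O₁₂) = 497.143 g/mol, so wt% Fe = 130.677/497.143 × 100 = 26.29%.
M((Mg₀.₇₇Fe₀.₂₃)₅Ca₂Si₈O₂₂(OH)₂) = 848.624 g/mol, so wt% Fe = 64.222/848.624 × 100 = 7.57%.
26.29 − 7.57 = 18.72 pp.

18.72 percentage points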